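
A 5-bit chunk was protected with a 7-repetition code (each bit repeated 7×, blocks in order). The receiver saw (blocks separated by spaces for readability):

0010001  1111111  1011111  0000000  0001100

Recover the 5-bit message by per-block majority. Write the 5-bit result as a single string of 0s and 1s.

01100

Block 1 (0010001): 2 ones → 0
Block 2 (1111111): 7 ones → 1
Block 3 (1011111): 6 ones → 1
Block 4 (0000000): 0 ones → 0
Block 5 (0001100): 2 ones → 0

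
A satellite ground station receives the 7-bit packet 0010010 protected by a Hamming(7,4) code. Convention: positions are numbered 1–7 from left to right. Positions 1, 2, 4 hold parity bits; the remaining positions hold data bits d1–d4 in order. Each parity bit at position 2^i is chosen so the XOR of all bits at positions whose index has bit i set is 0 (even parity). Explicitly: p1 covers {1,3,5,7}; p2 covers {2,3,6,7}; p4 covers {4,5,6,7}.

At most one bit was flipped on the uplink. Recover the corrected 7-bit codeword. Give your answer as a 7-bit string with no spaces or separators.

0010110

s1 (pos 1,3,5,7): 0⊕1⊕0⊕0 = 1
s2 (pos 2,3,6,7): 0⊕1⊕1⊕0 = 0
s4 (pos 4,5,6,7): 0⊕0⊕1⊕0 = 1
Syndrome s4…s1 = 101 → error at position 5.
Flip position 5: 0010010 → 0010110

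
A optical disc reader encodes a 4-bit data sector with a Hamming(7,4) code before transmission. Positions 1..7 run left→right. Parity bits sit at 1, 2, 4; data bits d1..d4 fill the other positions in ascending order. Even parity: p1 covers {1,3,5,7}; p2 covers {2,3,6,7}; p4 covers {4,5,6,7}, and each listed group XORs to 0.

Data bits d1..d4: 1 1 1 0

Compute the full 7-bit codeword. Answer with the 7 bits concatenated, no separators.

Place data at non-parity positions: p1 p2 1 p4 1 1 0
p1 (pos 1,3,5,7): XOR of data positions = 1⊕1⊕0 = 0
p2 (pos 2,3,6,7): XOR of data positions = 1⊕1⊕0 = 0
p4 (pos 4,5,6,7): XOR of data positions = 1⊕1⊕0 = 0
Codeword: 0010110

0010110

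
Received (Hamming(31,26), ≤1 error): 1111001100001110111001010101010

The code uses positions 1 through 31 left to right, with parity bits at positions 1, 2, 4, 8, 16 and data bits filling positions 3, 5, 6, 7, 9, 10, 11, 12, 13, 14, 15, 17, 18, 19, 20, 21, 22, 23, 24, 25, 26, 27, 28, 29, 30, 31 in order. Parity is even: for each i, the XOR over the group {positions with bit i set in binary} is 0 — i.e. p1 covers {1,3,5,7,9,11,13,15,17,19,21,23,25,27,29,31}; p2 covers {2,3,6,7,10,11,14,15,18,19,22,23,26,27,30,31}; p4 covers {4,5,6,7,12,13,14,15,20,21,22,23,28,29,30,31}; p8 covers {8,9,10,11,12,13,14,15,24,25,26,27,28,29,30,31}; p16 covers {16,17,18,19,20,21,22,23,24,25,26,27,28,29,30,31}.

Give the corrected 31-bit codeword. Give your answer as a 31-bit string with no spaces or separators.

0111001100001110111001010101010

s1 (pos 1,3,5,7,9,11,13,15,17,19,21,23,25,27,29,31): 1⊕1⊕0⊕1⊕0⊕0⊕1⊕1⊕1⊕1⊕0⊕0⊕0⊕0⊕0⊕0 = 1
s2 (pos 2,3,6,7,10,11,14,15,18,19,22,23,26,27,30,31): 1⊕1⊕0⊕1⊕0⊕0⊕1⊕1⊕1⊕1⊕1⊕0⊕1⊕0⊕1⊕0 = 0
s4 (pos 4,5,6,7,12,13,14,15,20,21,22,23,28,29,30,31): 1⊕0⊕0⊕1⊕0⊕1⊕1⊕1⊕0⊕0⊕1⊕0⊕1⊕0⊕1⊕0 = 0
s8 (pos 8,9,10,11,12,13,14,15,24,25,26,27,28,29,30,31): 1⊕0⊕0⊕0⊕0⊕1⊕1⊕1⊕1⊕0⊕1⊕0⊕1⊕0⊕1⊕0 = 0
s16 (pos 16,17,18,19,20,21,22,23,24,25,26,27,28,29,30,31): 0⊕1⊕1⊕1⊕0⊕0⊕1⊕0⊕1⊕0⊕1⊕0⊕1⊕0⊕1⊕0 = 0
Syndrome s16…s1 = 00001 → error at position 1.
Flip position 1: 1111001100001110111001010101010 → 0111001100001110111001010101010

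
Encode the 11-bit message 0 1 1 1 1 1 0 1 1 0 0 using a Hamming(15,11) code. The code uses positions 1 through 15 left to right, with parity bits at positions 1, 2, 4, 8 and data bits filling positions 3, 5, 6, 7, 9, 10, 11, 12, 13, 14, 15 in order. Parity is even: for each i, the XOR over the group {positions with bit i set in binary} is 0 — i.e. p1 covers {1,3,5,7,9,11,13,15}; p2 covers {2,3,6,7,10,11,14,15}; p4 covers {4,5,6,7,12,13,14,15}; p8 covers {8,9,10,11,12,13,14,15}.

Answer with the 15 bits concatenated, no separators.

Place data at non-parity positions: p1 p2 0 p4 1 1 1 p8 1 1 0 1 1 0 0
p1 (pos 1,3,5,7,9,11,13,15): XOR of data positions = 0⊕1⊕1⊕1⊕0⊕1⊕0 = 0
p2 (pos 2,3,6,7,10,11,14,15): XOR of data positions = 0⊕1⊕1⊕1⊕0⊕0⊕0 = 1
p4 (pos 4,5,6,7,12,13,14,15): XOR of data positions = 1⊕1⊕1⊕1⊕1⊕0⊕0 = 1
p8 (pos 8,9,10,11,12,13,14,15): XOR of data positions = 1⊕1⊕0⊕1⊕1⊕0⊕0 = 0
Codeword: 010111101101100

010111101101100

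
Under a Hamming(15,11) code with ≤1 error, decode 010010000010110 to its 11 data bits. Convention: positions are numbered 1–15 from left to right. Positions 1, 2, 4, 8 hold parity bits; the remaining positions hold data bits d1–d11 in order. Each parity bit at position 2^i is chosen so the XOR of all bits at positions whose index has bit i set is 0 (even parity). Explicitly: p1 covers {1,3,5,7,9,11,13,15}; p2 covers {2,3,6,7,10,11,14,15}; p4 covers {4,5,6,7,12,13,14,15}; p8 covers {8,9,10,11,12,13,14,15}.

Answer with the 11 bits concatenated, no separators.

01000010111

s1 (pos 1,3,5,7,9,11,13,15): 0⊕0⊕1⊕0⊕0⊕1⊕1⊕0 = 1
s2 (pos 2,3,6,7,10,11,14,15): 1⊕0⊕0⊕0⊕0⊕1⊕1⊕0 = 1
s4 (pos 4,5,6,7,12,13,14,15): 0⊕1⊕0⊕0⊕0⊕1⊕1⊕0 = 1
s8 (pos 8,9,10,11,12,13,14,15): 0⊕0⊕0⊕1⊕0⊕1⊕1⊕0 = 1
Syndrome s8…s1 = 1111 → error at position 15.
Flip position 15: 010010000010110 → 010010000010111
Read data bits from positions 3,5,6,7,9,10,11,12,13,14,15: 01000010111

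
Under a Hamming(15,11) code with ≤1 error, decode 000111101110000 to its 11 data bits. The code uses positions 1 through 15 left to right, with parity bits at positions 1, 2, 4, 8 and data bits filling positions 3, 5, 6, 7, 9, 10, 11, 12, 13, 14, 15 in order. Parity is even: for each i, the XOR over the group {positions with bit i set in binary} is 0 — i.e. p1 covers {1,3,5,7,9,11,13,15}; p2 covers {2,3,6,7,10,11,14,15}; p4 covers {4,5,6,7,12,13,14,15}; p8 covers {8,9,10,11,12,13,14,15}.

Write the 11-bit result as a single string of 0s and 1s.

01111110000

s1 (pos 1,3,5,7,9,11,13,15): 0⊕0⊕1⊕1⊕1⊕1⊕0⊕0 = 0
s2 (pos 2,3,6,7,10,11,14,15): 0⊕0⊕1⊕1⊕1⊕1⊕0⊕0 = 0
s4 (pos 4,5,6,7,12,13,14,15): 1⊕1⊕1⊕1⊕0⊕0⊕0⊕0 = 0
s8 (pos 8,9,10,11,12,13,14,15): 0⊕1⊕1⊕1⊕0⊕0⊕0⊕0 = 1
Syndrome s8…s1 = 1000 → error at position 8.
Flip position 8: 000111101110000 → 000111111110000
Read data bits from positions 3,5,6,7,9,10,11,12,13,14,15: 01111110000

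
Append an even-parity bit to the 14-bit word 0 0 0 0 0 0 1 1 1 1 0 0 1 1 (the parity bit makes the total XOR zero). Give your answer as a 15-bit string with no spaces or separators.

000000111100110

XOR of the 14 data bits: 0⊕0⊕0⊕0⊕0⊕0⊕1⊕1⊕1⊕1⊕0⊕0⊕1⊕1 = 0
Parity bit = 0 (so all 15 bits XOR to 0).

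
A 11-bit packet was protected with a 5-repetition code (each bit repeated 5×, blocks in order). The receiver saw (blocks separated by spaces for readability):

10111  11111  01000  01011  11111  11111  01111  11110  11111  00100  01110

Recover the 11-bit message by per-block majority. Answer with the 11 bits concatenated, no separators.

11011111101

Block 1 (10111): 4 ones → 1
Block 2 (11111): 5 ones → 1
Block 3 (01000): 1 one → 0
Block 4 (01011): 3 ones → 1
Block 5 (11111): 5 ones → 1
Block 6 (11111): 5 ones → 1
Block 7 (01111): 4 ones → 1
Block 8 (11110): 4 ones → 1
Block 9 (11111): 5 ones → 1
Block 10 (00100): 1 one → 0
Block 11 (01110): 3 ones → 1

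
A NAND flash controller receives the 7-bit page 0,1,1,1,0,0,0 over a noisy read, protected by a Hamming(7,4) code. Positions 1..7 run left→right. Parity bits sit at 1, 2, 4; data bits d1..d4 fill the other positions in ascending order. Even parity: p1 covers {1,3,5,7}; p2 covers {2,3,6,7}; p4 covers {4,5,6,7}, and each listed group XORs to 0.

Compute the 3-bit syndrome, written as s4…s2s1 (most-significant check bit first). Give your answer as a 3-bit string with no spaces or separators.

101

s1 (pos 1,3,5,7): 0⊕1⊕0⊕0 = 1
s2 (pos 2,3,6,7): 1⊕1⊕0⊕0 = 0
s4 (pos 4,5,6,7): 1⊕0⊕0⊕0 = 1
Syndrome s4…s1 = 101 → error at position 5.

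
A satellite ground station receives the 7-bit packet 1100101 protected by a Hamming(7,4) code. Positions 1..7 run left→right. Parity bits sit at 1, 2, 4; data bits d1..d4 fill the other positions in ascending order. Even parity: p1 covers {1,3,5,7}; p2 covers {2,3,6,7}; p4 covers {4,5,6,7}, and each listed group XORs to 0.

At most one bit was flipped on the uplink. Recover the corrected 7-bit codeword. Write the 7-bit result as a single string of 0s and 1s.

0100101

s1 (pos 1,3,5,7): 1⊕0⊕1⊕1 = 1
s2 (pos 2,3,6,7): 1⊕0⊕0⊕1 = 0
s4 (pos 4,5,6,7): 0⊕1⊕0⊕1 = 0
Syndrome s4…s1 = 001 → error at position 1.
Flip position 1: 1100101 → 0100101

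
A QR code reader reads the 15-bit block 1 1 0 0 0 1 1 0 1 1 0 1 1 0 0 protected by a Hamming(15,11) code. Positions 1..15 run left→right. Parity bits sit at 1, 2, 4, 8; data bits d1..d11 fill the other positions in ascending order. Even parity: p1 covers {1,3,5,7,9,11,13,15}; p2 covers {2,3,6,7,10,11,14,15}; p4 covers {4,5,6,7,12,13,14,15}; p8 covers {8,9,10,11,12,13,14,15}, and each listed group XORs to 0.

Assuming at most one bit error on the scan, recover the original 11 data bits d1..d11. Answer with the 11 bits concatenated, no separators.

s1 (pos 1,3,5,7,9,11,13,15): 1⊕0⊕0⊕1⊕1⊕0⊕1⊕0 = 0
s2 (pos 2,3,6,7,10,11,14,15): 1⊕0⊕1⊕1⊕1⊕0⊕0⊕0 = 0
s4 (pos 4,5,6,7,12,13,14,15): 0⊕0⊕1⊕1⊕1⊕1⊕0⊕0 = 0
s8 (pos 8,9,10,11,12,13,14,15): 0⊕1⊕1⊕0⊕1⊕1⊕0⊕0 = 0
Syndrome s8…s1 = 0000 → no error.
Read data bits from positions 3,5,6,7,9,10,11,12,13,14,15: 00111101100

00111101100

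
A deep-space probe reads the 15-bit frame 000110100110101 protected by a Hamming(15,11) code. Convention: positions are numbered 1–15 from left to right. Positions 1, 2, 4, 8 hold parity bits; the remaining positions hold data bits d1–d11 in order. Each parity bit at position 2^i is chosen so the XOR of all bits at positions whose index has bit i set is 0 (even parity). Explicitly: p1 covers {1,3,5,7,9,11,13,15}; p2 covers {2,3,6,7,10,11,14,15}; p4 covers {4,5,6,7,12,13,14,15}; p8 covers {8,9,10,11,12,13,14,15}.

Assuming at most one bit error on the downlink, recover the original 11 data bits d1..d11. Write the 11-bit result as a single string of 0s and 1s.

00010110101

s1 (pos 1,3,5,7,9,11,13,15): 0⊕0⊕1⊕1⊕0⊕1⊕1⊕1 = 1
s2 (pos 2,3,6,7,10,11,14,15): 0⊕0⊕0⊕1⊕1⊕1⊕0⊕1 = 0
s4 (pos 4,5,6,7,12,13,14,15): 1⊕1⊕0⊕1⊕0⊕1⊕0⊕1 = 1
s8 (pos 8,9,10,11,12,13,14,15): 0⊕0⊕1⊕1⊕0⊕1⊕0⊕1 = 0
Syndrome s8…s1 = 0101 → error at position 5.
Flip position 5: 000110100110101 → 000100100110101
Read data bits from positions 3,5,6,7,9,10,11,12,13,14,15: 00010110101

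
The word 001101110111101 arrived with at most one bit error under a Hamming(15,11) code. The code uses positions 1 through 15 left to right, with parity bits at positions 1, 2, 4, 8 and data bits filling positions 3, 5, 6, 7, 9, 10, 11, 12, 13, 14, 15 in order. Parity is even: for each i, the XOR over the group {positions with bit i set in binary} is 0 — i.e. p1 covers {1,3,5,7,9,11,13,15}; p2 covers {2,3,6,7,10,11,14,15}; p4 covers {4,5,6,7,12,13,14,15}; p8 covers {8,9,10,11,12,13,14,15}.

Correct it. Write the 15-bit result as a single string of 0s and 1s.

s1 (pos 1,3,5,7,9,11,13,15): 0⊕1⊕0⊕1⊕0⊕1⊕1⊕1 = 1
s2 (pos 2,3,6,7,10,11,14,15): 0⊕1⊕1⊕1⊕1⊕1⊕0⊕1 = 0
s4 (pos 4,5,6,7,12,13,14,15): 1⊕0⊕1⊕1⊕1⊕1⊕0⊕1 = 0
s8 (pos 8,9,10,11,12,13,14,15): 1⊕0⊕1⊕1⊕1⊕1⊕0⊕1 = 0
Syndrome s8…s1 = 0001 → error at position 1.
Flip position 1: 001101110111101 → 101101110111101

101101110111101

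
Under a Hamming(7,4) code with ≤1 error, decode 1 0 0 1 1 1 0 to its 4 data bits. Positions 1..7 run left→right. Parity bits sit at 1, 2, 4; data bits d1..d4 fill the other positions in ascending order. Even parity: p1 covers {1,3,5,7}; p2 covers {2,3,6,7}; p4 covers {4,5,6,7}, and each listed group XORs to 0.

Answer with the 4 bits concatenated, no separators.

s1 (pos 1,3,5,7): 1⊕0⊕1⊕0 = 0
s2 (pos 2,3,6,7): 0⊕0⊕1⊕0 = 1
s4 (pos 4,5,6,7): 1⊕1⊕1⊕0 = 1
Syndrome s4…s1 = 110 → error at position 6.
Flip position 6: 1001110 → 1001100
Read data bits from positions 3,5,6,7: 0100

0100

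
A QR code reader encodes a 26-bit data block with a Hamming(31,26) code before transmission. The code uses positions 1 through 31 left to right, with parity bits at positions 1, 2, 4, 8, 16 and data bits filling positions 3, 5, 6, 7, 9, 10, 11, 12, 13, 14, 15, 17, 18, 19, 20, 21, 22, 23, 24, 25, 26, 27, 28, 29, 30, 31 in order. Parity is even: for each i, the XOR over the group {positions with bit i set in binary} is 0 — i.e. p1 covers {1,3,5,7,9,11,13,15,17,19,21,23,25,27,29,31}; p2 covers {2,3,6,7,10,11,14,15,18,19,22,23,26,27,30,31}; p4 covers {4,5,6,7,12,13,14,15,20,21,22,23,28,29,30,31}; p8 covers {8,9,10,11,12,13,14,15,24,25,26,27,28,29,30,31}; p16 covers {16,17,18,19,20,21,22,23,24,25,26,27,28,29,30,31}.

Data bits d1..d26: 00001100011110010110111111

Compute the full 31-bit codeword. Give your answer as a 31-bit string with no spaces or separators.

0100000111000111110010110111111

Place data at non-parity positions: p1 p2 0 p4 0 0 0 p8 1 1 0 0 0 1 1 p16 1 1 0 0 1 0 1 1 0 1 1 1 1 1 1
p1 (pos 1,3,5,7,9,11,13,15,17,19,21,23,25,27,29,31): XOR of data positions = 0⊕0⊕0⊕1⊕0⊕0⊕1⊕1⊕0⊕1⊕1⊕0⊕1⊕1⊕1 = 0
p2 (pos 2,3,6,7,10,11,14,15,18,19,22,23,26,27,30,31): XOR of data positions = 0⊕0⊕0⊕1⊕0⊕1⊕1⊕1⊕0⊕0⊕1⊕1⊕1⊕1⊕1 = 1
p4 (pos 4,5,6,7,12,13,14,15,20,21,22,23,28,29,30,31): XOR of data positions = 0⊕0⊕0⊕0⊕0⊕1⊕1⊕0⊕1⊕0⊕1⊕1⊕1⊕1⊕1 = 0
p8 (pos 8,9,10,11,12,13,14,15,24,25,26,27,28,29,30,31): XOR of data positions = 1⊕1⊕0⊕0⊕0⊕1⊕1⊕1⊕0⊕1⊕1⊕1⊕1⊕1⊕1 = 1
p16 (pos 16,17,18,19,20,21,22,23,24,25,26,27,28,29,30,31): XOR of data positions = 1⊕1⊕0⊕0⊕1⊕0⊕1⊕1⊕0⊕1⊕1⊕1⊕1⊕1⊕1 = 1
Codeword: 0100000111000111110010110111111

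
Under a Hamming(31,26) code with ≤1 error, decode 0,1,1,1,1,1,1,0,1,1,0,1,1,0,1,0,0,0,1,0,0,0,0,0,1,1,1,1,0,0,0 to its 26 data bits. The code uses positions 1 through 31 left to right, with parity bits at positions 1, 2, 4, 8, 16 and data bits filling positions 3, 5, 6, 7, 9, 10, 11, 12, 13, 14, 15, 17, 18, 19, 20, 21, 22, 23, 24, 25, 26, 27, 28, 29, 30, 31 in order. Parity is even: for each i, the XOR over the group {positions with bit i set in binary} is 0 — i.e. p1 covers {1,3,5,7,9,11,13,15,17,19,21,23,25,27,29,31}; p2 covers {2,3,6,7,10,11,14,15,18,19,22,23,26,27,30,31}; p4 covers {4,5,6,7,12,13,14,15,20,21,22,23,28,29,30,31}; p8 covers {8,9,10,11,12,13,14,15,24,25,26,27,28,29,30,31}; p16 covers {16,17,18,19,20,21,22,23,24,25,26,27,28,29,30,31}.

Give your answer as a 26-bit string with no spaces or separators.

s1 (pos 1,3,5,7,9,11,13,15,17,19,21,23,25,27,29,31): 0⊕1⊕1⊕1⊕1⊕0⊕1⊕1⊕0⊕1⊕0⊕0⊕1⊕1⊕0⊕0 = 1
s2 (pos 2,3,6,7,10,11,14,15,18,19,22,23,26,27,30,31): 1⊕1⊕1⊕1⊕1⊕0⊕0⊕1⊕0⊕1⊕0⊕0⊕1⊕1⊕0⊕0 = 1
s4 (pos 4,5,6,7,12,13,14,15,20,21,22,23,28,29,30,31): 1⊕1⊕1⊕1⊕1⊕1⊕0⊕1⊕0⊕0⊕0⊕0⊕1⊕0⊕0⊕0 = 0
s8 (pos 8,9,10,11,12,13,14,15,24,25,26,27,28,29,30,31): 0⊕1⊕1⊕0⊕1⊕1⊕0⊕1⊕0⊕1⊕1⊕1⊕1⊕0⊕0⊕0 = 1
s16 (pos 16,17,18,19,20,21,22,23,24,25,26,27,28,29,30,31): 0⊕0⊕0⊕1⊕0⊕0⊕0⊕0⊕0⊕1⊕1⊕1⊕1⊕0⊕0⊕0 = 1
Syndrome s16…s1 = 11011 → error at position 27.
Flip position 27: 0111111011011010001000001111000 → 0111111011011010001000001101000
Read data bits from positions 3,5,6,7,9,10,11,12,13,14,15,17,18,19,20,21,22,23,24,25,26,27,28,29,30,31: 11111101101001000001101000

11111101101001000001101000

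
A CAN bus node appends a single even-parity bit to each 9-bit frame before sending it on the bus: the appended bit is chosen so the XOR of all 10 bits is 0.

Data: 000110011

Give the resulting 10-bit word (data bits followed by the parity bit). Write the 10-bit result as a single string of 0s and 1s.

XOR of the 9 data bits: 0⊕0⊕0⊕1⊕1⊕0⊕0⊕1⊕1 = 0
Parity bit = 0 (so all 10 bits XOR to 0).

0001100110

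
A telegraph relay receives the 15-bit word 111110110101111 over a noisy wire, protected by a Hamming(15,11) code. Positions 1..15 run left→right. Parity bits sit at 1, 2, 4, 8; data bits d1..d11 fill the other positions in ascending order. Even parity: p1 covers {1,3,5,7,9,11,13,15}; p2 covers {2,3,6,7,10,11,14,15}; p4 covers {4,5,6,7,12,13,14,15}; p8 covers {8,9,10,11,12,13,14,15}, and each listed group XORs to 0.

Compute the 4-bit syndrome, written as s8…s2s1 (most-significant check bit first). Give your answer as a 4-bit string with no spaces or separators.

0100

s1 (pos 1,3,5,7,9,11,13,15): 1⊕1⊕1⊕1⊕0⊕0⊕1⊕1 = 0
s2 (pos 2,3,6,7,10,11,14,15): 1⊕1⊕0⊕1⊕1⊕0⊕1⊕1 = 0
s4 (pos 4,5,6,7,12,13,14,15): 1⊕1⊕0⊕1⊕1⊕1⊕1⊕1 = 1
s8 (pos 8,9,10,11,12,13,14,15): 1⊕0⊕1⊕0⊕1⊕1⊕1⊕1 = 0
Syndrome s8…s1 = 0100 → error at position 4.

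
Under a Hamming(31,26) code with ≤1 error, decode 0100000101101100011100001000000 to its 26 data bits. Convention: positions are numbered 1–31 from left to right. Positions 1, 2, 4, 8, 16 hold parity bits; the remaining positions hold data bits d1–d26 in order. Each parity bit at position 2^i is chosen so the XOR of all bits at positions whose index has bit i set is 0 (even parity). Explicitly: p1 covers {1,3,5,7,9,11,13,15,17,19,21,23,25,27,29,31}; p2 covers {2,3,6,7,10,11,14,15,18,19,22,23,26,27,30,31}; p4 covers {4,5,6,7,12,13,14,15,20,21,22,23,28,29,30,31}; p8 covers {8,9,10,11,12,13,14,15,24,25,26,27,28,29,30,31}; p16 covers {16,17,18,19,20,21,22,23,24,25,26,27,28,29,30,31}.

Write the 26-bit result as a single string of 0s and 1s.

00000110110011100001000000

s1 (pos 1,3,5,7,9,11,13,15,17,19,21,23,25,27,29,31): 0⊕0⊕0⊕0⊕0⊕1⊕1⊕0⊕0⊕1⊕0⊕0⊕1⊕0⊕0⊕0 = 0
s2 (pos 2,3,6,7,10,11,14,15,18,19,22,23,26,27,30,31): 1⊕0⊕0⊕0⊕1⊕1⊕1⊕0⊕1⊕1⊕0⊕0⊕0⊕0⊕0⊕0 = 0
s4 (pos 4,5,6,7,12,13,14,15,20,21,22,23,28,29,30,31): 0⊕0⊕0⊕0⊕0⊕1⊕1⊕0⊕1⊕0⊕0⊕0⊕0⊕0⊕0⊕0 = 1
s8 (pos 8,9,10,11,12,13,14,15,24,25,26,27,28,29,30,31): 1⊕0⊕1⊕1⊕0⊕1⊕1⊕0⊕0⊕1⊕0⊕0⊕0⊕0⊕0⊕0 = 0
s16 (pos 16,17,18,19,20,21,22,23,24,25,26,27,28,29,30,31): 0⊕0⊕1⊕1⊕1⊕0⊕0⊕0⊕0⊕1⊕0⊕0⊕0⊕0⊕0⊕0 = 0
Syndrome s16…s1 = 00100 → error at position 4.
Flip position 4: 0100000101101100011100001000000 → 0101000101101100011100001000000
Read data bits from positions 3,5,6,7,9,10,11,12,13,14,15,17,18,19,20,21,22,23,24,25,26,27,28,29,30,31: 00000110110011100001000000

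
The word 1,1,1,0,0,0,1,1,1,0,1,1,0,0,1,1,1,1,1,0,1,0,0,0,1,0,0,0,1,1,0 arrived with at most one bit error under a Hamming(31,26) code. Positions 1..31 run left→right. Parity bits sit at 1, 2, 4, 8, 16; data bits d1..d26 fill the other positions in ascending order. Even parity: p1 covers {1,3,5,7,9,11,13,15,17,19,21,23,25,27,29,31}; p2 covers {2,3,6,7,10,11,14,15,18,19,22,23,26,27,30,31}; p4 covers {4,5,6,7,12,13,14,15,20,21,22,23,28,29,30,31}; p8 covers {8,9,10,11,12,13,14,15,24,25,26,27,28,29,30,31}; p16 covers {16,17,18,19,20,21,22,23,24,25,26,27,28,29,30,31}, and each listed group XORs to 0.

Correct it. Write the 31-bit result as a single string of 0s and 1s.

0110001110110011111010001000110

s1 (pos 1,3,5,7,9,11,13,15,17,19,21,23,25,27,29,31): 1⊕1⊕0⊕1⊕1⊕1⊕0⊕1⊕1⊕1⊕1⊕0⊕1⊕0⊕1⊕0 = 1
s2 (pos 2,3,6,7,10,11,14,15,18,19,22,23,26,27,30,31): 1⊕1⊕0⊕1⊕0⊕1⊕0⊕1⊕1⊕1⊕0⊕0⊕0⊕0⊕1⊕0 = 0
s4 (pos 4,5,6,7,12,13,14,15,20,21,22,23,28,29,30,31): 0⊕0⊕0⊕1⊕1⊕0⊕0⊕1⊕0⊕1⊕0⊕0⊕0⊕1⊕1⊕0 = 0
s8 (pos 8,9,10,11,12,13,14,15,24,25,26,27,28,29,30,31): 1⊕1⊕0⊕1⊕1⊕0⊕0⊕1⊕0⊕1⊕0⊕0⊕0⊕1⊕1⊕0 = 0
s16 (pos 16,17,18,19,20,21,22,23,24,25,26,27,28,29,30,31): 1⊕1⊕1⊕1⊕0⊕1⊕0⊕0⊕0⊕1⊕0⊕0⊕0⊕1⊕1⊕0 = 0
Syndrome s16…s1 = 00001 → error at position 1.
Flip position 1: 1110001110110011111010001000110 → 0110001110110011111010001000110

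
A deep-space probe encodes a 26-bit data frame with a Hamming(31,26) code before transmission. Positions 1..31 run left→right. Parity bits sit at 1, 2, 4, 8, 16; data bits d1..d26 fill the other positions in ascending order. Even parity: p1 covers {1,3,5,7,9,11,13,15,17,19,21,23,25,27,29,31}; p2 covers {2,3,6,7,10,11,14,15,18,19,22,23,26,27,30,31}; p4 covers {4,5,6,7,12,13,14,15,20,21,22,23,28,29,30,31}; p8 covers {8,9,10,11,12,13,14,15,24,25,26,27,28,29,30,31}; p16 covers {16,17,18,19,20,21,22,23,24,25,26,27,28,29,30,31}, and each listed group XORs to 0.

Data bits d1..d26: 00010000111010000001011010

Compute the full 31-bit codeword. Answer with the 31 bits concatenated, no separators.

1000001100001111010000001011010

Place data at non-parity positions: p1 p2 0 p4 0 0 1 p8 0 0 0 0 1 1 1 p16 0 1 0 0 0 0 0 0 1 0 1 1 0 1 0
p1 (pos 1,3,5,7,9,11,13,15,17,19,21,23,25,27,29,31): XOR of data positions = 0⊕0⊕1⊕0⊕0⊕1⊕1⊕0⊕0⊕0⊕0⊕1⊕1⊕0⊕0 = 1
p2 (pos 2,3,6,7,10,11,14,15,18,19,22,23,26,27,30,31): XOR of data positions = 0⊕0⊕1⊕0⊕0⊕1⊕1⊕1⊕0⊕0⊕0⊕0⊕1⊕1⊕0 = 0
p4 (pos 4,5,6,7,12,13,14,15,20,21,22,23,28,29,30,31): XOR of data positions = 0⊕0⊕1⊕0⊕1⊕1⊕1⊕0⊕0⊕0⊕0⊕1⊕0⊕1⊕0 = 0
p8 (pos 8,9,10,11,12,13,14,15,24,25,26,27,28,29,30,31): XOR of data positions = 0⊕0⊕0⊕0⊕1⊕1⊕1⊕0⊕1⊕0⊕1⊕1⊕0⊕1⊕0 = 1
p16 (pos 16,17,18,19,20,21,22,23,24,25,26,27,28,29,30,31): XOR of data positions = 0⊕1⊕0⊕0⊕0⊕0⊕0⊕0⊕1⊕0⊕1⊕1⊕0⊕1⊕0 = 1
Codeword: 1000001100001111010000001011010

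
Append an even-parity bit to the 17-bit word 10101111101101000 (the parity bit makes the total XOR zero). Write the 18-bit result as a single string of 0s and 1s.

101011111011010000

XOR of the 17 data bits: 1⊕0⊕1⊕0⊕1⊕1⊕1⊕1⊕1⊕0⊕1⊕1⊕0⊕1⊕0⊕0⊕0 = 0
Parity bit = 0 (so all 18 bits XOR to 0).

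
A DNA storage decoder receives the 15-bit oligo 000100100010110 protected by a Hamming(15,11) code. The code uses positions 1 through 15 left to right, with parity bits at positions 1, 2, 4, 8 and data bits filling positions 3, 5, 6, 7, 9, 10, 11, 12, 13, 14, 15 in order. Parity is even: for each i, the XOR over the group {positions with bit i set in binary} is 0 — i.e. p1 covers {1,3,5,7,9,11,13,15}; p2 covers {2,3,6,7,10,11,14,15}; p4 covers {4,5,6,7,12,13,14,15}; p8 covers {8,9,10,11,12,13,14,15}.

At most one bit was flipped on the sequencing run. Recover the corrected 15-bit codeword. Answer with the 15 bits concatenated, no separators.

000100100000110

s1 (pos 1,3,5,7,9,11,13,15): 0⊕0⊕0⊕1⊕0⊕1⊕1⊕0 = 1
s2 (pos 2,3,6,7,10,11,14,15): 0⊕0⊕0⊕1⊕0⊕1⊕1⊕0 = 1
s4 (pos 4,5,6,7,12,13,14,15): 1⊕0⊕0⊕1⊕0⊕1⊕1⊕0 = 0
s8 (pos 8,9,10,11,12,13,14,15): 0⊕0⊕0⊕1⊕0⊕1⊕1⊕0 = 1
Syndrome s8…s1 = 1011 → error at position 11.
Flip position 11: 000100100010110 → 000100100000110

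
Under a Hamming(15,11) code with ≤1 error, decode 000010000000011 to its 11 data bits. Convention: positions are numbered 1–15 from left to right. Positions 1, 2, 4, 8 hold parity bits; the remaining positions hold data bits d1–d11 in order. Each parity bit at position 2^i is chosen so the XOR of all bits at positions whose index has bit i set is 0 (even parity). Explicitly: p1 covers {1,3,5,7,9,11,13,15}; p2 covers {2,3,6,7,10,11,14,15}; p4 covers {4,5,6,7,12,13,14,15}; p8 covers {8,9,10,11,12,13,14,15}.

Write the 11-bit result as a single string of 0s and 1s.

s1 (pos 1,3,5,7,9,11,13,15): 0⊕0⊕1⊕0⊕0⊕0⊕0⊕1 = 0
s2 (pos 2,3,6,7,10,11,14,15): 0⊕0⊕0⊕0⊕0⊕0⊕1⊕1 = 0
s4 (pos 4,5,6,7,12,13,14,15): 0⊕1⊕0⊕0⊕0⊕0⊕1⊕1 = 1
s8 (pos 8,9,10,11,12,13,14,15): 0⊕0⊕0⊕0⊕0⊕0⊕1⊕1 = 0
Syndrome s8…s1 = 0100 → error at position 4.
Flip position 4: 000010000000011 → 000110000000011
Read data bits from positions 3,5,6,7,9,10,11,12,13,14,15: 01000000011

01000000011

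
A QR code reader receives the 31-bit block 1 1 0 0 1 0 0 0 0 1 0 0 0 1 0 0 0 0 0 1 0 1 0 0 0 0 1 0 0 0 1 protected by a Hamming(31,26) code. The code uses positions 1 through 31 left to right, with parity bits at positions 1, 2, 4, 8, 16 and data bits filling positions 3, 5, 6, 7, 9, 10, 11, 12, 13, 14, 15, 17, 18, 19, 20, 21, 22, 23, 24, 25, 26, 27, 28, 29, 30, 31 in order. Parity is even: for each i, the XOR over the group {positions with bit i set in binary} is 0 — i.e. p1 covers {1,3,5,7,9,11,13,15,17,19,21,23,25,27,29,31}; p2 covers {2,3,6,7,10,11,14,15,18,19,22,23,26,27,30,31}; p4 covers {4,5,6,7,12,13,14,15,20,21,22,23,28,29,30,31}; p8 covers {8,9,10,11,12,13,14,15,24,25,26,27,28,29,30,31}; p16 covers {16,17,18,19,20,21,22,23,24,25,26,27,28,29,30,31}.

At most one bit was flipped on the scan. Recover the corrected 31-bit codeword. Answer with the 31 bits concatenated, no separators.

s1 (pos 1,3,5,7,9,11,13,15,17,19,21,23,25,27,29,31): 1⊕0⊕1⊕0⊕0⊕0⊕0⊕0⊕0⊕0⊕0⊕0⊕0⊕1⊕0⊕1 = 0
s2 (pos 2,3,6,7,10,11,14,15,18,19,22,23,26,27,30,31): 1⊕0⊕0⊕0⊕1⊕0⊕1⊕0⊕0⊕0⊕1⊕0⊕0⊕1⊕0⊕1 = 0
s4 (pos 4,5,6,7,12,13,14,15,20,21,22,23,28,29,30,31): 0⊕1⊕0⊕0⊕0⊕0⊕1⊕0⊕1⊕0⊕1⊕0⊕0⊕0⊕0⊕1 = 1
s8 (pos 8,9,10,11,12,13,14,15,24,25,26,27,28,29,30,31): 0⊕0⊕1⊕0⊕0⊕0⊕1⊕0⊕0⊕0⊕0⊕1⊕0⊕0⊕0⊕1 = 0
s16 (pos 16,17,18,19,20,21,22,23,24,25,26,27,28,29,30,31): 0⊕0⊕0⊕0⊕1⊕0⊕1⊕0⊕0⊕0⊕0⊕1⊕0⊕0⊕0⊕1 = 0
Syndrome s16…s1 = 00100 → error at position 4.
Flip position 4: 1100100001000100000101000010001 → 1101100001000100000101000010001

1101100001000100000101000010001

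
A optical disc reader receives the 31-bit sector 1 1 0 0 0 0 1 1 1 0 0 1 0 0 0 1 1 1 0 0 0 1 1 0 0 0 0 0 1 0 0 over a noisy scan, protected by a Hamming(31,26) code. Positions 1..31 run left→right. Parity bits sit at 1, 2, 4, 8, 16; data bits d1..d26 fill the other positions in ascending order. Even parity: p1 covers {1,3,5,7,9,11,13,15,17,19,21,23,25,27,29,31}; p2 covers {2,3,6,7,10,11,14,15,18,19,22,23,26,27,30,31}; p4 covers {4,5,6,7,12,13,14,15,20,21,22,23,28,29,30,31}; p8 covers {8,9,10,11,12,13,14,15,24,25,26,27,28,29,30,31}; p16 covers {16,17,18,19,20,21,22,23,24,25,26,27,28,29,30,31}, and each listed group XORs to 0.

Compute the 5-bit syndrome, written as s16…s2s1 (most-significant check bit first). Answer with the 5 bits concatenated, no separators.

s1 (pos 1,3,5,7,9,11,13,15,17,19,21,23,25,27,29,31): 1⊕0⊕0⊕1⊕1⊕0⊕0⊕0⊕1⊕0⊕0⊕1⊕0⊕0⊕1⊕0 = 0
s2 (pos 2,3,6,7,10,11,14,15,18,19,22,23,26,27,30,31): 1⊕0⊕0⊕1⊕0⊕0⊕0⊕0⊕1⊕0⊕1⊕1⊕0⊕0⊕0⊕0 = 1
s4 (pos 4,5,6,7,12,13,14,15,20,21,22,23,28,29,30,31): 0⊕0⊕0⊕1⊕1⊕0⊕0⊕0⊕0⊕0⊕1⊕1⊕0⊕1⊕0⊕0 = 1
s8 (pos 8,9,10,11,12,13,14,15,24,25,26,27,28,29,30,31): 1⊕1⊕0⊕0⊕1⊕0⊕0⊕0⊕0⊕0⊕0⊕0⊕0⊕1⊕0⊕0 = 0
s16 (pos 16,17,18,19,20,21,22,23,24,25,26,27,28,29,30,31): 1⊕1⊕1⊕0⊕0⊕0⊕1⊕1⊕0⊕0⊕0⊕0⊕0⊕1⊕0⊕0 = 0
Syndrome s16…s1 = 00110 → error at position 6.

00110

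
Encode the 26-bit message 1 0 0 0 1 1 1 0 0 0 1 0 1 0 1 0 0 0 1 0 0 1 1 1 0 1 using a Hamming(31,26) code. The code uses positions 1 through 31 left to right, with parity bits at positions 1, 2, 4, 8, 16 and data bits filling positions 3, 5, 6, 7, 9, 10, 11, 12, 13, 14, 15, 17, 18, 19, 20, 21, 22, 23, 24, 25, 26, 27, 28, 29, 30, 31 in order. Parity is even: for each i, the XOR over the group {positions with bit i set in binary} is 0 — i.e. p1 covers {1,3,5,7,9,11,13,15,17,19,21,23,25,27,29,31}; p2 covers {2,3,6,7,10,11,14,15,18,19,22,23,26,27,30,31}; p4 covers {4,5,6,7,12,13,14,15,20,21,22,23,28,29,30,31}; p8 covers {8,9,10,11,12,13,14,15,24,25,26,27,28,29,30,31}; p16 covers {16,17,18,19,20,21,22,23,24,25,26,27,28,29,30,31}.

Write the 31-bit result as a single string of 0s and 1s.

1111000111100011010100010011101

Place data at non-parity positions: p1 p2 1 p4 0 0 0 p8 1 1 1 0 0 0 1 p16 0 1 0 1 0 0 0 1 0 0 1 1 1 0 1
p1 (pos 1,3,5,7,9,11,13,15,17,19,21,23,25,27,29,31): XOR of data positions = 1⊕0⊕0⊕1⊕1⊕0⊕1⊕0⊕0⊕0⊕0⊕0⊕1⊕1⊕1 = 1
p2 (pos 2,3,6,7,10,11,14,15,18,19,22,23,26,27,30,31): XOR of data positions = 1⊕0⊕0⊕1⊕1⊕0⊕1⊕1⊕0⊕0⊕0⊕0⊕1⊕0⊕1 = 1
p4 (pos 4,5,6,7,12,13,14,15,20,21,22,23,28,29,30,31): XOR of data positions = 0⊕0⊕0⊕0⊕0⊕0⊕1⊕1⊕0⊕0⊕0⊕1⊕1⊕0⊕1 = 1
p8 (pos 8,9,10,11,12,13,14,15,24,25,26,27,28,29,30,31): XOR of data positions = 1⊕1⊕1⊕0⊕0⊕0⊕1⊕1⊕0⊕0⊕1⊕1⊕1⊕0⊕1 = 1
p16 (pos 16,17,18,19,20,21,22,23,24,25,26,27,28,29,30,31): XOR of data positions = 0⊕1⊕0⊕1⊕0⊕0⊕0⊕1⊕0⊕0⊕1⊕1⊕1⊕0⊕1 = 1
Codeword: 1111000111100011010100010011101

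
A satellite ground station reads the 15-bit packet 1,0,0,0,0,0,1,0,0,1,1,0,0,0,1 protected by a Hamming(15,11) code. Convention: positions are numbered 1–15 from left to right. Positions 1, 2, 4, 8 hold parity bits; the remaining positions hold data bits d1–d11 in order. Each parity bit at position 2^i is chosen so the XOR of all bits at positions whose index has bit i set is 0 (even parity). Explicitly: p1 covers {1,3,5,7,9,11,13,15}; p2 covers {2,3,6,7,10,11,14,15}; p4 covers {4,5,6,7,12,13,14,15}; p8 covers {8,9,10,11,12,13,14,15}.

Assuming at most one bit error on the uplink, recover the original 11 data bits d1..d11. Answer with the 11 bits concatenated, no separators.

00010110001

s1 (pos 1,3,5,7,9,11,13,15): 1⊕0⊕0⊕1⊕0⊕1⊕0⊕1 = 0
s2 (pos 2,3,6,7,10,11,14,15): 0⊕0⊕0⊕1⊕1⊕1⊕0⊕1 = 0
s4 (pos 4,5,6,7,12,13,14,15): 0⊕0⊕0⊕1⊕0⊕0⊕0⊕1 = 0
s8 (pos 8,9,10,11,12,13,14,15): 0⊕0⊕1⊕1⊕0⊕0⊕0⊕1 = 1
Syndrome s8…s1 = 1000 → error at position 8.
Flip position 8: 100000100110001 → 100000110110001
Read data bits from positions 3,5,6,7,9,10,11,12,13,14,15: 00010110001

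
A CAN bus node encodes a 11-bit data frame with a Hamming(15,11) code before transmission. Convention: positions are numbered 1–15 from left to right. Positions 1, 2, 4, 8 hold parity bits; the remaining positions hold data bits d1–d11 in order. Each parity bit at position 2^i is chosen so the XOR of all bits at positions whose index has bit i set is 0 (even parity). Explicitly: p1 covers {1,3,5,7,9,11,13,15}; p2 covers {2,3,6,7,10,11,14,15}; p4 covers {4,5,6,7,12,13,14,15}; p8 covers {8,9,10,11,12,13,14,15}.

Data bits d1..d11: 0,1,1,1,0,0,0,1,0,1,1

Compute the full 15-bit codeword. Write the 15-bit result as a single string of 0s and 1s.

100011110001011

Place data at non-parity positions: p1 p2 0 p4 1 1 1 p8 0 0 0 1 0 1 1
p1 (pos 1,3,5,7,9,11,13,15): XOR of data positions = 0⊕1⊕1⊕0⊕0⊕0⊕1 = 1
p2 (pos 2,3,6,7,10,11,14,15): XOR of data positions = 0⊕1⊕1⊕0⊕0⊕1⊕1 = 0
p4 (pos 4,5,6,7,12,13,14,15): XOR of data positions = 1⊕1⊕1⊕1⊕0⊕1⊕1 = 0
p8 (pos 8,9,10,11,12,13,14,15): XOR of data positions = 0⊕0⊕0⊕1⊕0⊕1⊕1 = 1
Codeword: 100011110001011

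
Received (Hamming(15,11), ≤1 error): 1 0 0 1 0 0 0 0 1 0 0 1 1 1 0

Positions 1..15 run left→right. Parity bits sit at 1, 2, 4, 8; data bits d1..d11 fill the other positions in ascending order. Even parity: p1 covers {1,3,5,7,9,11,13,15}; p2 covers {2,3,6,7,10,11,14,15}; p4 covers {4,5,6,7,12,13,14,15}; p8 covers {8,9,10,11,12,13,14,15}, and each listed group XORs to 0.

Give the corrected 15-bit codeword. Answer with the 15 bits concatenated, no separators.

101100001001110

s1 (pos 1,3,5,7,9,11,13,15): 1⊕0⊕0⊕0⊕1⊕0⊕1⊕0 = 1
s2 (pos 2,3,6,7,10,11,14,15): 0⊕0⊕0⊕0⊕0⊕0⊕1⊕0 = 1
s4 (pos 4,5,6,7,12,13,14,15): 1⊕0⊕0⊕0⊕1⊕1⊕1⊕0 = 0
s8 (pos 8,9,10,11,12,13,14,15): 0⊕1⊕0⊕0⊕1⊕1⊕1⊕0 = 0
Syndrome s8…s1 = 0011 → error at position 3.
Flip position 3: 100100001001110 → 101100001001110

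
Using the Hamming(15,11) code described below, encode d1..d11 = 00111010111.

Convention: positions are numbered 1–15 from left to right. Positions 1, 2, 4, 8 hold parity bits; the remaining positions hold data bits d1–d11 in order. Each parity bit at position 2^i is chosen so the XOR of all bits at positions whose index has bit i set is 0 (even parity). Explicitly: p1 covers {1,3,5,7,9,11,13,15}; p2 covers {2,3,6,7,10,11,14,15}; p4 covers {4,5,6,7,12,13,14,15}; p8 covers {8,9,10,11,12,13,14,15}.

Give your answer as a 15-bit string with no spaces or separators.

Place data at non-parity positions: p1 p2 0 p4 0 1 1 p8 1 0 1 0 1 1 1
p1 (pos 1,3,5,7,9,11,13,15): XOR of data positions = 0⊕0⊕1⊕1⊕1⊕1⊕1 = 1
p2 (pos 2,3,6,7,10,11,14,15): XOR of data positions = 0⊕1⊕1⊕0⊕1⊕1⊕1 = 1
p4 (pos 4,5,6,7,12,13,14,15): XOR of data positions = 0⊕1⊕1⊕0⊕1⊕1⊕1 = 1
p8 (pos 8,9,10,11,12,13,14,15): XOR of data positions = 1⊕0⊕1⊕0⊕1⊕1⊕1 = 1
Codeword: 110101111010111

110101111010111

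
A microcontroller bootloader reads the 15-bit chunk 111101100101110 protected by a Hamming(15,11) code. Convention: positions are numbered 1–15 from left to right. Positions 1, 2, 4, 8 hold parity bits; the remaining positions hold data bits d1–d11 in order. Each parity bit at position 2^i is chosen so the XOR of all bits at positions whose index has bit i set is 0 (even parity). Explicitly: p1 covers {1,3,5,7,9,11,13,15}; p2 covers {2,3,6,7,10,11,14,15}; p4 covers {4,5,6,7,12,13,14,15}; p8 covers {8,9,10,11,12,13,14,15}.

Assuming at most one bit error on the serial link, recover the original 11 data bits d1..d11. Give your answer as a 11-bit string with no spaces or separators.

10110101110

s1 (pos 1,3,5,7,9,11,13,15): 1⊕1⊕0⊕1⊕0⊕0⊕1⊕0 = 0
s2 (pos 2,3,6,7,10,11,14,15): 1⊕1⊕1⊕1⊕1⊕0⊕1⊕0 = 0
s4 (pos 4,5,6,7,12,13,14,15): 1⊕0⊕1⊕1⊕1⊕1⊕1⊕0 = 0
s8 (pos 8,9,10,11,12,13,14,15): 0⊕0⊕1⊕0⊕1⊕1⊕1⊕0 = 0
Syndrome s8…s1 = 0000 → no error.
Read data bits from positions 3,5,6,7,9,10,11,12,13,14,15: 10110101110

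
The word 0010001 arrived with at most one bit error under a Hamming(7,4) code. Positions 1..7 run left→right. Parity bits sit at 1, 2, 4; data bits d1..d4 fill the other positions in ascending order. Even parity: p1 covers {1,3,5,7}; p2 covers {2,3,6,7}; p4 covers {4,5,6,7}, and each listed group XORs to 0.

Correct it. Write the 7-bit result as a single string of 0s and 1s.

0011001

s1 (pos 1,3,5,7): 0⊕1⊕0⊕1 = 0
s2 (pos 2,3,6,7): 0⊕1⊕0⊕1 = 0
s4 (pos 4,5,6,7): 0⊕0⊕0⊕1 = 1
Syndrome s4…s1 = 100 → error at position 4.
Flip position 4: 0010001 → 0011001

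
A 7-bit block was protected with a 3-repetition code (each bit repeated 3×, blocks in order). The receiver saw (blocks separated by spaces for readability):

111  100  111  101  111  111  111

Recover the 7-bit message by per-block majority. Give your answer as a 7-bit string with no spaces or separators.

Block 1 (111): 3 ones → 1
Block 2 (100): 1 one → 0
Block 3 (111): 3 ones → 1
Block 4 (101): 2 ones → 1
Block 5 (111): 3 ones → 1
Block 6 (111): 3 ones → 1
Block 7 (111): 3 ones → 1

1011111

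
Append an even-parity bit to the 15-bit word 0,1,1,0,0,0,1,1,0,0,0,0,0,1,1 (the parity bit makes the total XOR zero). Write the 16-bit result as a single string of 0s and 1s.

XOR of the 15 data bits: 0⊕1⊕1⊕0⊕0⊕0⊕1⊕1⊕0⊕0⊕0⊕0⊕0⊕1⊕1 = 0
Parity bit = 0 (so all 16 bits XOR to 0).

0110001100000110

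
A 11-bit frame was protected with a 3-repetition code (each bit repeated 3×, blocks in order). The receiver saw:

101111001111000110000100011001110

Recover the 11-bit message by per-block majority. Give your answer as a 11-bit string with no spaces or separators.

11010100101

Block 1 (101): 2 ones → 1
Block 2 (111): 3 ones → 1
Block 3 (001): 1 one → 0
Block 4 (111): 3 ones → 1
Block 5 (000): 0 ones → 0
Block 6 (110): 2 ones → 1
Block 7 (000): 0 ones → 0
Block 8 (100): 1 one → 0
Block 9 (011): 2 ones → 1
Block 10 (001): 1 one → 0
Block 11 (110): 2 ones → 1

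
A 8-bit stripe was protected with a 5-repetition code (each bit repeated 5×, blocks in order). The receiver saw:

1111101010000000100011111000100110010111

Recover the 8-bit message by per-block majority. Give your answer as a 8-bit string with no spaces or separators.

10001001

Block 1 (11111): 5 ones → 1
Block 2 (01010): 2 ones → 0
Block 3 (00000): 0 ones → 0
Block 4 (01000): 1 one → 0
Block 5 (11111): 5 ones → 1
Block 6 (00010): 1 one → 0
Block 7 (01100): 2 ones → 0
Block 8 (10111): 4 ones → 1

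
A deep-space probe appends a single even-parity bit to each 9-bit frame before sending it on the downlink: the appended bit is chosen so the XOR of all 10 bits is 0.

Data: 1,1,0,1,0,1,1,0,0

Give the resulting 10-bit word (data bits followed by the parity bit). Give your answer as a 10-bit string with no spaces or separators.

XOR of the 9 data bits: 1⊕1⊕0⊕1⊕0⊕1⊕1⊕0⊕0 = 1
Parity bit = 1 (so all 10 bits XOR to 0).

1101011001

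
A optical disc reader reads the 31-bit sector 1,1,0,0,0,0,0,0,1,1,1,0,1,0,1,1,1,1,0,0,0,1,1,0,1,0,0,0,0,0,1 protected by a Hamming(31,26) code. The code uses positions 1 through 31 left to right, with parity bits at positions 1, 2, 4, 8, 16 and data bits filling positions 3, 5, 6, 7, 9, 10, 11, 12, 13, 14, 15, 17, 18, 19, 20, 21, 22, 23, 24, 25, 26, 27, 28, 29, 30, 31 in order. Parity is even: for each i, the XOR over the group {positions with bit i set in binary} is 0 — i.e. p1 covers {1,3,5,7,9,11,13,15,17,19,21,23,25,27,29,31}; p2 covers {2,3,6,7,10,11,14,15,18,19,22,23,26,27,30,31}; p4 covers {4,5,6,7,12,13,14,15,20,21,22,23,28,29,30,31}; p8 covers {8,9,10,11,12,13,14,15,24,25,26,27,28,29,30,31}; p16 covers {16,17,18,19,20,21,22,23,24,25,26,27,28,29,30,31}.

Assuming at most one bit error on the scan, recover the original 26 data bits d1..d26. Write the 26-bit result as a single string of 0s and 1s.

s1 (pos 1,3,5,7,9,11,13,15,17,19,21,23,25,27,29,31): 1⊕0⊕0⊕0⊕1⊕1⊕1⊕1⊕1⊕0⊕0⊕1⊕1⊕0⊕0⊕1 = 1
s2 (pos 2,3,6,7,10,11,14,15,18,19,22,23,26,27,30,31): 1⊕0⊕0⊕0⊕1⊕1⊕0⊕1⊕1⊕0⊕1⊕1⊕0⊕0⊕0⊕1 = 0
s4 (pos 4,5,6,7,12,13,14,15,20,21,22,23,28,29,30,31): 0⊕0⊕0⊕0⊕0⊕1⊕0⊕1⊕0⊕0⊕1⊕1⊕0⊕0⊕0⊕1 = 1
s8 (pos 8,9,10,11,12,13,14,15,24,25,26,27,28,29,30,31): 0⊕1⊕1⊕1⊕0⊕1⊕0⊕1⊕0⊕1⊕0⊕0⊕0⊕0⊕0⊕1 = 1
s16 (pos 16,17,18,19,20,21,22,23,24,25,26,27,28,29,30,31): 1⊕1⊕1⊕0⊕0⊕0⊕1⊕1⊕0⊕1⊕0⊕0⊕0⊕0⊕0⊕1 = 1
Syndrome s16…s1 = 11101 → error at position 29.
Flip position 29: 1100000011101011110001101000001 → 1100000011101011110001101000101
Read data bits from positions 3,5,6,7,9,10,11,12,13,14,15,17,18,19,20,21,22,23,24,25,26,27,28,29,30,31: 00001110101110001101000101

00001110101110001101000101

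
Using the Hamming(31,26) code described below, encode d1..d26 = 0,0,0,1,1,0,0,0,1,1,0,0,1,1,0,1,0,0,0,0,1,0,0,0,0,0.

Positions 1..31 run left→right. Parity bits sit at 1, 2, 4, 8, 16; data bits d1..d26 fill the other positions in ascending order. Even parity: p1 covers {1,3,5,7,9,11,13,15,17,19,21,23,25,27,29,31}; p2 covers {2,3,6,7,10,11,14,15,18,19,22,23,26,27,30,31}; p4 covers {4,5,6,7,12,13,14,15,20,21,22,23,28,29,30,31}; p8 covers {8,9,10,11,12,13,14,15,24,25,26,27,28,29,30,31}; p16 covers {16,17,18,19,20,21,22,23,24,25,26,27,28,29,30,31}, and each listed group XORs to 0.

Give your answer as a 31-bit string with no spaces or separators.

1100001010001100011010000100000

Place data at non-parity positions: p1 p2 0 p4 0 0 1 p8 1 0 0 0 1 1 0 p16 0 1 1 0 1 0 0 0 0 1 0 0 0 0 0
p1 (pos 1,3,5,7,9,11,13,15,17,19,21,23,25,27,29,31): XOR of data positions = 0⊕0⊕1⊕1⊕0⊕1⊕0⊕0⊕1⊕1⊕0⊕0⊕0⊕0⊕0 = 1
p2 (pos 2,3,6,7,10,11,14,15,18,19,22,23,26,27,30,31): XOR of data positions = 0⊕0⊕1⊕0⊕0⊕1⊕0⊕1⊕1⊕0⊕0⊕1⊕0⊕0⊕0 = 1
p4 (pos 4,5,6,7,12,13,14,15,20,21,22,23,28,29,30,31): XOR of data positions = 0⊕0⊕1⊕0⊕1⊕1⊕0⊕0⊕1⊕0⊕0⊕0⊕0⊕0⊕0 = 0
p8 (pos 8,9,10,11,12,13,14,15,24,25,26,27,28,29,30,31): XOR of data positions = 1⊕0⊕0⊕0⊕1⊕1⊕0⊕0⊕0⊕1⊕0⊕0⊕0⊕0⊕0 = 0
p16 (pos 16,17,18,19,20,21,22,23,24,25,26,27,28,29,30,31): XOR of data positions = 0⊕1⊕1⊕0⊕1⊕0⊕0⊕0⊕0⊕1⊕0⊕0⊕0⊕0⊕0 = 0
Codeword: 1100001010001100011010000100000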